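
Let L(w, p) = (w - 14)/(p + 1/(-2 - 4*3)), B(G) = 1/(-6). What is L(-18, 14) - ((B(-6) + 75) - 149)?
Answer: 9343/130 ≈ 71.869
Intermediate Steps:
B(G) = -⅙
L(w, p) = (-14 + w)/(-1/14 + p) (L(w, p) = (-14 + w)/(p + 1/(-2 - 12)) = (-14 + w)/(p + 1/(-14)) = (-14 + w)/(p - 1/14) = (-14 + w)/(-1/14 + p))
L(-18, 14) - ((B(-6) + 75) - 149) = 14*(-14 - 18)/(-1 + 14*14) - ((-⅙ + 75) - 149) = 14*(-32)/(-1 + 196) - (449/6 - 149) = 14*(-32)/195 - 1*(-445/6) = 14*(1/195)*(-32) + 445/6 = -448/195 + 445/6 = 9343/130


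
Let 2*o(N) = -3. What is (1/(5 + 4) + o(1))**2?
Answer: 625/324 ≈ 1.9290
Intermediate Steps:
o(N) = -3/2 (o(N) = (1/2)*(-3) = -3/2)
(1/(5 + 4) + o(1))**2 = (1/(5 + 4) - 3/2)**2 = (1/9 - 3/2)**2 = (-25/18)**2 = 625/324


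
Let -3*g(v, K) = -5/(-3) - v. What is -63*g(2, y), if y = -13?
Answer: -7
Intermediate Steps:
g(v, K) = -5/9 + v/3 (g(v, K) = -(-5/(-3) - v)/3 = -(-5*(-1/3) - v)/3 = -(5/3 - v)/3 = -5/9 + v/3)
-63*g(2, y) = -63*(-5/9 + (1/3)*2) = -63*(-5/9 + 2/3) = -63*1/9 = -7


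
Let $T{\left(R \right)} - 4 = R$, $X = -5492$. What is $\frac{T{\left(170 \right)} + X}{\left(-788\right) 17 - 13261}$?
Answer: $\frac{5318}{26657} \approx 0.1995$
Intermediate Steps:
$T{\left(R \right)} = 4 + R$
$\frac{T{\left(170 \right)} + X}{\left(-788\right) 17 - 13261} = \frac{\left(4 + 170\right) - 5492}{\left(-788\right) 17 - 13261} = \frac{174 - 5492}{-13396 - 13261} = - \frac{5318}{-26657} = \left(-5318\right) \left(- \frac{1}{26657}\right) = \frac{5318}{26657}$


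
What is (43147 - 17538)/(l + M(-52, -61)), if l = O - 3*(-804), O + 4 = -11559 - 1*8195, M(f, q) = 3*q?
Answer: -25609/17529 ≈ -1.4610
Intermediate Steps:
O = -19758 (O = -4 + (-11559 - 1*8195) = -4 + (-11559 - 8195) = -4 - 19754 = -19758)
l = -17346 (l = -19758 - 3*(-804) = -19758 + 2412 = -17346)
(43147 - 17538)/(l + M(-52, -61)) = (43147 - 17538)/(-17346 + 3*(-61)) = 25609/(-17346 - 183) = 25609/(-17529) = 25609*(-1/17529) = -25609/17529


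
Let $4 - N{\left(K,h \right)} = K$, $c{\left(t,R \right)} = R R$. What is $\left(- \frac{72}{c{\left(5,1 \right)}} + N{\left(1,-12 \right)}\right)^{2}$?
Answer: $4761$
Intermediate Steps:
$c{\left(t,R \right)} = R^{2}$
$N{\left(K,h \right)} = 4 - K$
$\left(- \frac{72}{c{\left(5,1 \right)}} + N{\left(1,-12 \right)}\right)^{2} = \left(- \frac{72}{1^{2}} + \left(4 - 1\right)\right)^{2} = \left(- \frac{72}{1} + \left(4 - 1\right)\right)^{2} = \left(\left(-72\right) 1 + 3\right)^{2} = \left(-72 + 3\right)^{2} = \left(-69\right)^{2} = 4761$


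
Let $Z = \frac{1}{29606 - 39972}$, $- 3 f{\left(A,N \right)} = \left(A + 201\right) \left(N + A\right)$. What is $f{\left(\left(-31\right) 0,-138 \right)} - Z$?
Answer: $\frac{95844037}{10366} \approx 9246.0$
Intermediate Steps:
$f{\left(A,N \right)} = - \frac{\left(201 + A\right) \left(A + N\right)}{3}$ ($f{\left(A,N \right)} = - \frac{\left(A + 201\right) \left(N + A\right)}{3} = - \frac{\left(201 + A\right) \left(A + N\right)}{3}$)
$Z = - \frac{1}{10366}$ ($Z = \frac{1}{-10366} = - \frac{1}{10366} \approx -9.6469 \cdot 10^{-5}$)
$f{\left(\left(-31\right) 0,-138 \right)} - Z = \left(- 67 \left(\left(-31\right) 0\right) - -9246 - \frac{\left(\left(-31\right) 0\right)^{2}}{3} - \frac{1}{3} \left(\left(-31\right) 0\right) \left(-138\right)\right) - - \frac{1}{10366} = \left(\left(-67\right) 0 + 9246 - \frac{0^{2}}{3} - 0 \left(-138\right)\right) + \frac{1}{10366} = \left(0 + 9246 - 0 + 0\right) + \frac{1}{10366} = \left(0 + 9246 + 0 + 0\right) + \frac{1}{10366} = 9246 + \frac{1}{10366} = \frac{95844037}{10366}$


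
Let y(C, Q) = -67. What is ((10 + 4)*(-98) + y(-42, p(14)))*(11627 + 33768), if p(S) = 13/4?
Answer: -65323405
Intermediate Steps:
p(S) = 13/4 (p(S) = 13*(1/4) = 13/4)
((10 + 4)*(-98) + y(-42, p(14)))*(11627 + 33768) = ((10 + 4)*(-98) - 67)*(11627 + 33768) = (14*(-98) - 67)*45395 = (-1372 - 67)*45395 = -1439*45395 = -65323405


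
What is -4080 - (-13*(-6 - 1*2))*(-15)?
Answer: -2520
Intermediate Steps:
-4080 - (-13*(-6 - 1*2))*(-15) = -4080 - (-13*(-6 - 2))*(-15) = -4080 - (-13*(-8))*(-15) = -4080 - 104*(-15) = -4080 - 1*(-1560) = -4080 + 1560 = -2520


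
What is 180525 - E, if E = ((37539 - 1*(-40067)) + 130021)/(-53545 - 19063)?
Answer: 13107766827/72608 ≈ 1.8053e+5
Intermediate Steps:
E = -207627/72608 (E = ((37539 + 40067) + 130021)/(-72608) = (77606 + 130021)*(-1/72608) = 207627*(-1/72608) = -207627/72608 ≈ -2.8596)
180525 - E = 180525 - 1*(-207627/72608) = 180525 + 207627/72608 = 13107766827/72608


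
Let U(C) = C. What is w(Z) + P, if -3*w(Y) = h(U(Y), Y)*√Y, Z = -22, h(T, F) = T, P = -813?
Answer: -813 + 22*I*√22/3 ≈ -813.0 + 34.396*I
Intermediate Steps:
w(Y) = -Y^(3/2)/3 (w(Y) = -Y*√Y/3 = -Y^(3/2)/3)
w(Z) + P = -(-22)*I*√22/3 - 813 = 22*I*√22/3 - 813 = -813 + 22*I*√22/3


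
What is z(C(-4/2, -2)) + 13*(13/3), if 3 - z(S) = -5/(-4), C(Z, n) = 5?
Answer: 697/12 ≈ 58.083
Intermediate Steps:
z(S) = 7/4 (z(S) = 3 - (-5)/(-4) = 3 - (-5)*(-1)/4 = 3 - 1*5/4 = 3 - 5/4 = 7/4)
z(C(-4/2, -2)) + 13*(13/3) = 7/4 + 13*(13/3) = 7/4 + 169/3 = 697/12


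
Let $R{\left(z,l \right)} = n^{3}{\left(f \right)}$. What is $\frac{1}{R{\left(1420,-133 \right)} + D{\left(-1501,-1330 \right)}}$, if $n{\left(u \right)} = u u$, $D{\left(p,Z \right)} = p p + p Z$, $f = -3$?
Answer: $\frac{1}{4250060} \approx 2.3529 \cdot 10^{-7}$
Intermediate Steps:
$D{\left(p,Z \right)} = p^{2} + Z p$
$n{\left(u \right)} = u^{2}$
$R{\left(z,l \right)} = 729$ ($R{\left(z,l \right)} = \left(\left(-3\right)^{2}\right)^{3} = 9^{3} = 729$)
$\frac{1}{R{\left(1420,-133 \right)} + D{\left(-1501,-1330 \right)}} = \frac{1}{729 - 1501 \left(-1330 - 1501\right)} = \frac{1}{729 - -4249331} = \frac{1}{729 + 4249331} = \frac{1}{4250060}$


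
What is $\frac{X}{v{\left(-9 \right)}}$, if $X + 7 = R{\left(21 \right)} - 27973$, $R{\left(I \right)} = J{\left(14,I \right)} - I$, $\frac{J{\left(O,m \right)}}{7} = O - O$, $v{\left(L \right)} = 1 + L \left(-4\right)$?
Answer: $- \frac{28001}{37} \approx -756.78$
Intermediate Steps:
$v{\left(L \right)} = 1 - 4 L$
$J{\left(O,m \right)} = 0$ ($J{\left(O,m \right)} = 7 \left(O - O\right) = 7 \cdot 0 = 0$)
$R{\left(I \right)} = - I$ ($R{\left(I \right)} = 0 - I = - I$)
$X = -28001$ ($X = -7 - 27994 = -28001$)
$\frac{X}{v{\left(-9 \right)}} = - \frac{28001}{1 - -36} = - \frac{28001}{1 + 36} = - \frac{28001}{37}$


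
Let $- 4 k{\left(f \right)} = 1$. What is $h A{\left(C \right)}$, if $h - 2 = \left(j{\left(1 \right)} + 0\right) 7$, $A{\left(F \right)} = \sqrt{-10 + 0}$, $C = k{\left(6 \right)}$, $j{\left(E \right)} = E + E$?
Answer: $16 i \sqrt{10} \approx 50.596 i$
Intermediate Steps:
$j{\left(E \right)} = 2 E$
$k{\left(f \right)} = - \frac{1}{4}$ ($k{\left(f \right)} = \left(- \frac{1}{4}\right) 1 = - \frac{1}{4}$)
$C = - \frac{1}{4} \approx -0.25$
$A{\left(F \right)} = i \sqrt{10}$ ($A{\left(F \right)} = \sqrt{-10} = i \sqrt{10}$)
$h = 16$ ($h = 2 + \left(2 \cdot 1 + 0\right) 7 = 2 + \left(2 + 0\right) 7 = 2 + 2 \cdot 7 = 2 + 14 = 16$)
$h A{\left(C \right)} = 16 i \sqrt{10}$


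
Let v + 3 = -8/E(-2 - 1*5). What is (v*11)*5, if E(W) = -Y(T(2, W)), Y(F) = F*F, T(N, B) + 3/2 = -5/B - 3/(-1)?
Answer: -72325/961 ≈ -75.260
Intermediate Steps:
T(N, B) = 3/2 - 5/B (T(N, B) = -3/2 + (-5/B - 3/(-1)) = -3/2 + (-5/B - 3*(-1)) = -3/2 + (-5/B + 3) = -3/2 + (3 - 5/B) = 3/2 - 5/B)
Y(F) = F**2
E(W) = -(3/2 - 5/W)**2
v = -1315/961 (v = -3 - 8*(-4*(-2 - 1*5)**2/(-10 + 3*(-2 - 1*5))**2) = -3 - 8*(-4*(-2 - 5)**2/(-10 + 3*(-2 - 5))**2) = -3 - 8*(-196/(-10 + 3*(-7))**2) = -3 - 8*(-196/(-10 - 21)**2) = -3 - 8/((-1/4*1/49*(-31)**2)) = -3 - 8/((-1/4*1/49*961)) = -3 - 8/(-961/196) = -3 - 8*(-196/961) = -3 + 1568/961 = -1315/961 ≈ -1.3684)
(v*11)*5 = -1315/961*11*5 = -14465/961*5 = -72325/961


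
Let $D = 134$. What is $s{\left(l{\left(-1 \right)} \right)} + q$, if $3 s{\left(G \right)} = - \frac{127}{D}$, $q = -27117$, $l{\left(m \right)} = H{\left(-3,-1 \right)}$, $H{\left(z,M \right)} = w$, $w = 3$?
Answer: $- \frac{10901161}{402} \approx -27117.0$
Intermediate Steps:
$H{\left(z,M \right)} = 3$
$l{\left(m \right)} = 3$
$s{\left(G \right)} = - \frac{127}{402}$ ($s{\left(G \right)} = \frac{\left(-127\right) \frac{1}{134}}{3} = \frac{1}{3} \left(- \frac{127}{134}\right) = - \frac{127}{402}$)
$s{\left(l{\left(-1 \right)} \right)} + q = - \frac{127}{402} - 27117 = - \frac{10901161}{402}$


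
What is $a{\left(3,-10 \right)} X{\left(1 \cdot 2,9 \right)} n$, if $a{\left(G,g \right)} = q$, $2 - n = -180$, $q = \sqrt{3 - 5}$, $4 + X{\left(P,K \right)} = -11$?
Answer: $- 2730 i \sqrt{2} \approx - 3860.8 i$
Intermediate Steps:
$X{\left(P,K \right)} = -15$ ($X{\left(P,K \right)} = -4 - 11 = -15$)
$q = i \sqrt{2}$ ($q = \sqrt{-2} = i \sqrt{2} \approx 1.4142 i$)
$n = 182$ ($n = 2 - -180 = 2 + 180 = 182$)
$a{\left(G,g \right)} = i \sqrt{2}$
$a{\left(3,-10 \right)} X{\left(1 \cdot 2,9 \right)} n = i \sqrt{2} \left(-15\right) 182 = - 15 i \sqrt{2} \cdot 182 = - 2730 i \sqrt{2}$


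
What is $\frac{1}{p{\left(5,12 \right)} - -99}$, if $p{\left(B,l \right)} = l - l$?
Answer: $\frac{1}{99} \approx 0.010101$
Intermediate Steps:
$p{\left(B,l \right)} = 0$
$\frac{1}{p{\left(5,12 \right)} - -99} = \frac{1}{0 - -99} = \frac{1}{0 + 99} = \frac{1}{99}$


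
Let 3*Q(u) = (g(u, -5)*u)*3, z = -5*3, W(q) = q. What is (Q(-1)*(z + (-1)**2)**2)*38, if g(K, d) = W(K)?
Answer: 7448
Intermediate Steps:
g(K, d) = K
z = -15
Q(u) = u**2 (Q(u) = ((u*u)*3)/3 = (u**2*3)/3 = (3*u**2)/3 = u**2)
(Q(-1)*(z + (-1)**2)**2)*38 = ((-1)**2*(-15 + (-1)**2)**2)*38 = (1*(-15 + 1)**2)*38 = (1*(-14)**2)*38 = (1*196)*38 = 196*38 = 7448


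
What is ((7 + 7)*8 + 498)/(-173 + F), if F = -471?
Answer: -305/322 ≈ -0.94720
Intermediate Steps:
((7 + 7)*8 + 498)/(-173 + F) = ((7 + 7)*8 + 498)/(-173 - 471) = (14*8 + 498)/(-644) = (112 + 498)*(-1/644) = 610*(-1/644) = -305/322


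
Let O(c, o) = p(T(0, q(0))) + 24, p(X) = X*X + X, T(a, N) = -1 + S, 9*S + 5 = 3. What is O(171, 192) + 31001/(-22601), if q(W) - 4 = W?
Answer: 41922485/1830681 ≈ 22.900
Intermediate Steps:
S = -2/9 (S = -5/9 + (1/9)*3 = -5/9 + 1/3 = -2/9 ≈ -0.22222)
q(W) = 4 + W
T(a, N) = -11/9 (T(a, N) = -1 - 2/9 = -11/9)
p(X) = X + X**2 (p(X) = X**2 + X = X + X**2)
O(c, o) = 1966/81 (O(c, o) = -11*(1 - 11/9)/9 + 24 = -11/9*(-2/9) + 24 = 22/81 + 24 = 1966/81)
O(171, 192) + 31001/(-22601) = 1966/81 + 31001/(-22601) = 1966/81 + 31001*(-1/22601) = 1966/81 - 31001/22601 = 41922485/1830681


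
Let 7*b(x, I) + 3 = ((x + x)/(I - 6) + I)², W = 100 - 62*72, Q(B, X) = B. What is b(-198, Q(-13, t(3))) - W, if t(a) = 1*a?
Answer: 11048946/2527 ≈ 4372.4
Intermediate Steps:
t(a) = a
W = -4364 (W = 100 - 4464 = -4364)
b(x, I) = -3/7 + (I + 2*x/(-6 + I))²/7 (b(x, I) = -3/7 + ((x + x)/(I - 6) + I)²/7 = -3/7 + ((2*x)/(-6 + I) + I)²/7 = -3/7 + (2*x/(-6 + I) + I)²/7 = -3/7 + (I + 2*x/(-6 + I))²/7)
b(-198, Q(-13, t(3))) - W = (-3/7 + ((-13)² - 6*(-13) + 2*(-198))²/(7*(-6 - 13)²)) - 1*(-4364) = (-3/7 + (⅐)*(169 + 78 - 396)²/(-19)²) + 4364 = (-3/7 + (⅐)*(1/361)*(-149)²) + 4364 = (-3/7 + (⅐)*(1/361)*22201) + 4364 = (-3/7 + 22201/2527) + 4364 = 21118/2527 + 4364 = 11048946/2527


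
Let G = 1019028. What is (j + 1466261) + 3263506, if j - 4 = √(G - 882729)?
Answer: 4729771 + √136299 ≈ 4.7301e+6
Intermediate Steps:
j = 4 + √136299 (j = 4 + √(1019028 - 882729) = 4 + √136299 ≈ 373.19)
(j + 1466261) + 3263506 = ((4 + √136299) + 1466261) + 3263506 = (1466265 + √136299) + 3263506 = 4729771 + √136299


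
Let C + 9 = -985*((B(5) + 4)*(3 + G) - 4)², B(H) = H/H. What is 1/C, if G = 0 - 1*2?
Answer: -1/994 ≈ -0.0010060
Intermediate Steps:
G = -2 (G = 0 - 2 = -2)
B(H) = 1
C = -994 (C = -9 - 985*((1 + 4)*(3 - 2) - 4)² = -9 - 985*(5*1 - 4)² = -9 - 985*(5 - 4)² = -9 - 985*1² = -9 - 985*1 = -9 - 985 = -994)
1/C = 1/(-994) = -1/994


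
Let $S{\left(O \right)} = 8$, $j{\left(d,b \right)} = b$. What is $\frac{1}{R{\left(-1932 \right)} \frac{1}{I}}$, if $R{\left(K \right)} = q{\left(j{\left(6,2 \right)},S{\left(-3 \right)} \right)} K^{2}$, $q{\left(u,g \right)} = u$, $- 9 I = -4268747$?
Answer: $\frac{609821}{9598176} \approx 0.063535$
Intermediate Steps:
$I = \frac{4268747}{9}$ ($I = \left(- \frac{1}{9}\right) \left(-4268747\right) = \frac{4268747}{9} \approx 4.7431 \cdot 10^{5}$)
$R{\left(K \right)} = 2 K^{2}$
$\frac{1}{R{\left(-1932 \right)} \frac{1}{I}} = \frac{1}{2 \left(-1932\right)^{2} \frac{1}{\frac{4268747}{9}}} = \frac{1}{2 \cdot 3732624 \cdot \frac{9}{4268747}} = \frac{1}{7465248 \cdot \frac{9}{4268747}} = \frac{1}{\frac{9598176}{609821}} = \frac{609821}{9598176}$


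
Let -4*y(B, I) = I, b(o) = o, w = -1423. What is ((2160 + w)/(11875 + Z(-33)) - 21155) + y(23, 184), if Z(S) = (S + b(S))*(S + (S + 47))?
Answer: -278347192/13129 ≈ -21201.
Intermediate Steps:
y(B, I) = -I/4
Z(S) = 2*S*(47 + 2*S) (Z(S) = (S + S)*(S + (S + 47)) = (2*S)*(S + (47 + S)) = (2*S)*(47 + 2*S) = 2*S*(47 + 2*S))
((2160 + w)/(11875 + Z(-33)) - 21155) + y(23, 184) = ((2160 - 1423)/(11875 + 2*(-33)*(47 + 2*(-33))) - 21155) - ¼*184 = (737/(11875 + 2*(-33)*(47 - 66)) - 21155) - 46 = (737/(11875 + 2*(-33)*(-19)) - 21155) - 46 = (737/(11875 + 1254) - 21155) - 46 = (737/13129 - 21155) - 46 = -277743258/13129 - 46 = -278347192/13129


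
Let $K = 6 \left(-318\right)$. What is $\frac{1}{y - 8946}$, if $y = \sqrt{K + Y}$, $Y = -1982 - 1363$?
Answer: $- \frac{2982}{26678723} - \frac{i \sqrt{5253}}{80036169} \approx -0.00011177 - 9.0556 \cdot 10^{-7} i$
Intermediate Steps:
$K = -1908$
$Y = -3345$
$y = i \sqrt{5253}$ ($y = \sqrt{-1908 - 3345} = \sqrt{-5253} = i \sqrt{5253} \approx 72.478 i$)
$\frac{1}{y - 8946} = \frac{1}{i \sqrt{5253} - 8946} = \frac{1}{-8946 + i \sqrt{5253}}$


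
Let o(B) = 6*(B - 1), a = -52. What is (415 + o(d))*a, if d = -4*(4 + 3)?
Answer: -12532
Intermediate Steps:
d = -28 (d = -4*7 = -28)
o(B) = -6 + 6*B (o(B) = 6*(-1 + B) = -6 + 6*B)
(415 + o(d))*a = (415 + (-6 + 6*(-28)))*(-52) = (415 + (-6 - 168))*(-52) = (415 - 174)*(-52) = 241*(-52) = -12532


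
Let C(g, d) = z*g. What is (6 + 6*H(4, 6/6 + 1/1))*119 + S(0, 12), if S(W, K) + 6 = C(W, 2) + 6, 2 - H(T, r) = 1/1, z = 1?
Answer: 1428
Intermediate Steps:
H(T, r) = 1 (H(T, r) = 2 - 1/1 = 2 - 1*1 = 2 - 1 = 1)
C(g, d) = g (C(g, d) = 1*g = g)
S(W, K) = W (S(W, K) = -6 + (W + 6) = -6 + (6 + W) = W)
(6 + 6*H(4, 6/6 + 1/1))*119 + S(0, 12) = (6 + 6*1)*119 + 0 = (6 + 6)*119 + 0 = 12*119 + 0 = 1428 + 0 = 1428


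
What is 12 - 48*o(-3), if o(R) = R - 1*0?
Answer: 156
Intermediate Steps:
o(R) = R (o(R) = R + 0 = R)
12 - 48*o(-3) = 12 - 48*(-3) = 12 + 144 = 156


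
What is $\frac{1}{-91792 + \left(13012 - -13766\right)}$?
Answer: $- \frac{1}{65014} \approx -1.5381 \cdot 10^{-5}$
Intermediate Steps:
$\frac{1}{-91792 + \left(13012 - -13766\right)} = \frac{1}{-91792 + \left(13012 + 13766\right)} = \frac{1}{-91792 + 26778} = \frac{1}{-65014} = - \frac{1}{65014}$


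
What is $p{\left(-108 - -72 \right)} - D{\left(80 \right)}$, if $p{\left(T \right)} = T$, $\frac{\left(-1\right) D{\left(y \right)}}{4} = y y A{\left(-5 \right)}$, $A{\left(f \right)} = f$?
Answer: $-128036$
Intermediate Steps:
$D{\left(y \right)} = 20 y^{2}$ ($D{\left(y \right)} = - 4 y y \left(-5\right) = - 4 y^{2} \left(-5\right) = - 4 \left(- 5 y^{2}\right) = 20 y^{2}$)
$p{\left(-108 - -72 \right)} - D{\left(80 \right)} = \left(-108 - -72\right) - 20 \cdot 80^{2} = \left(-108 + 72\right) - 20 \cdot 6400 = -36 - 128000 = -128036$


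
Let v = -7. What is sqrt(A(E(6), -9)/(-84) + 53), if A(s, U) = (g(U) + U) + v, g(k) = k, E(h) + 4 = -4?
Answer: 11*sqrt(777)/42 ≈ 7.3005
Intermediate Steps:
E(h) = -8 (E(h) = -4 - 4 = -8)
A(s, U) = -7 + 2*U (A(s, U) = (U + U) - 7 = 2*U - 7 = -7 + 2*U)
sqrt(A(E(6), -9)/(-84) + 53) = sqrt((-7 + 2*(-9))/(-84) + 53) = sqrt((-7 - 18)*(-1/84) + 53) = sqrt(-25*(-1/84) + 53) = sqrt(25/84 + 53) = sqrt(4477/84) = 11*sqrt(777)/42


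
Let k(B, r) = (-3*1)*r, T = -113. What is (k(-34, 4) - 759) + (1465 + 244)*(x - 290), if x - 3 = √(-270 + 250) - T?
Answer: -298137 + 3418*I*√5 ≈ -2.9814e+5 + 7642.9*I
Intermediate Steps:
x = 116 + 2*I*√5 (x = 3 + (√(-270 + 250) - 1*(-113)) = 3 + (√(-20) + 113) = 3 + (2*I*√5 + 113) = 3 + (113 + 2*I*√5) = 116 + 2*I*√5 ≈ 116.0 + 4.4721*I)
k(B, r) = -3*r
(k(-34, 4) - 759) + (1465 + 244)*(x - 290) = (-3*4 - 759) + (1465 + 244)*((116 + 2*I*√5) - 290) = (-12 - 759) + 1709*(-174 + 2*I*√5) = -771 + (-297366 + 3418*I*√5) = -298137 + 3418*I*√5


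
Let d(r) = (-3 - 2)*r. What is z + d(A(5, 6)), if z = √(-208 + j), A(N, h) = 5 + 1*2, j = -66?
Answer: -35 + I*√274 ≈ -35.0 + 16.553*I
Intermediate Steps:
A(N, h) = 7 (A(N, h) = 5 + 2 = 7)
z = I*√274 (z = √(-208 - 66) = √(-274) = I*√274 ≈ 16.553*I)
d(r) = -5*r
z + d(A(5, 6)) = I*√274 - 5*7 = I*√274 - 35 = -35 + I*√274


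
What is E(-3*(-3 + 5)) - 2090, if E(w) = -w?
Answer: -2084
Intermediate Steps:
E(-3*(-3 + 5)) - 2090 = -(-3)*(-3 + 5) - 2090 = -(-3)*2 - 2090 = -1*(-6) - 2090 = 6 - 2090 = -2084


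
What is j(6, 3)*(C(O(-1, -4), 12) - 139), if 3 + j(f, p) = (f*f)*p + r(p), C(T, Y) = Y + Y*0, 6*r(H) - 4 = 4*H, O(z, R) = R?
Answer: -41021/3 ≈ -13674.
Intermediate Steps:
r(H) = 2/3 + 2*H/3 (r(H) = 2/3 + (4*H)/6 = 2/3 + 2*H/3)
C(T, Y) = Y (C(T, Y) = Y + 0 = Y)
j(f, p) = -7/3 + 2*p/3 + p*f**2 (j(f, p) = -3 + ((f*f)*p + (2/3 + 2*p/3)) = -3 + (f**2*p + (2/3 + 2*p/3)) = -3 + (p*f**2 + (2/3 + 2*p/3)) = -3 + (2/3 + 2*p/3 + p*f**2) = -7/3 + 2*p/3 + p*f**2)
j(6, 3)*(C(O(-1, -4), 12) - 139) = (-7/3 + (2/3)*3 + 3*6**2)*(12 - 139) = (-7/3 + 2 + 3*36)*(-127) = (-7/3 + 2 + 108)*(-127) = (323/3)*(-127) = -41021/3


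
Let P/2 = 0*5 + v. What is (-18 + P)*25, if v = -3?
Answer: -600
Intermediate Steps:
P = -6 (P = 2*(0*5 - 3) = 2*(0 - 3) = 2*(-3) = -6)
(-18 + P)*25 = (-18 - 6)*25 = -24*25 = -600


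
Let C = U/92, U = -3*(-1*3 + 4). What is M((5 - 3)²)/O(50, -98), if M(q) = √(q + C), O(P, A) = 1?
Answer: √8395/46 ≈ 1.9918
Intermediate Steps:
U = -3 (U = -3*(-3 + 4) = -3*1 = -3)
C = -3/92 ≈ -0.032609
M(q) = √(-3/92 + q) (M(q) = √(q - 3/92) = √(-3/92 + q))
M((5 - 3)²)/O(50, -98) = (√(-69 + 2116*(5 - 3)²)/46)/1 = (√(-69 + 2116*2²)/46)*1 = (√(-69 + 2116*4)/46)*1 = (√(-69 + 8464)/46)*1 = (√8395/46)*1 = √8395/46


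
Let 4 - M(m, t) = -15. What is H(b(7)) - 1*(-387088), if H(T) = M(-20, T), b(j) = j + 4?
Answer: 387107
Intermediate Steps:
M(m, t) = 19 (M(m, t) = 4 - 1*(-15) = 4 + 15 = 19)
b(j) = 4 + j
H(T) = 19
H(b(7)) - 1*(-387088) = 19 - 1*(-387088) = 19 + 387088 = 387107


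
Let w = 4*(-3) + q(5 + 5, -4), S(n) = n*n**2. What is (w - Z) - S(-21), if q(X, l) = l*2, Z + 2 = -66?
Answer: 9309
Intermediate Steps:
S(n) = n**3
Z = -68 (Z = -2 - 66 = -68)
q(X, l) = 2*l
w = -20 (w = 4*(-3) + 2*(-4) = -12 - 8 = -20)
(w - Z) - S(-21) = (-20 - 1*(-68)) - 1*(-21)**3 = (-20 + 68) - 1*(-9261) = 48 + 9261 = 9309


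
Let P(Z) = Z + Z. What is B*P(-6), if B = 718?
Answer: -8616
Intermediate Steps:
P(Z) = 2*Z
B*P(-6) = 718*(2*(-6)) = 718*(-12) = -8616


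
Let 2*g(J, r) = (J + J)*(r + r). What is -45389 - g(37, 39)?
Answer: -48275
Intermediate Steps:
g(J, r) = 2*J*r (g(J, r) = ((J + J)*(r + r))/2 = ((2*J)*(2*r))/2 = (4*J*r)/2 = 2*J*r)
-45389 - g(37, 39) = -45389 - 2*37*39 = -45389 - 1*2886 = -45389 - 2886 = -48275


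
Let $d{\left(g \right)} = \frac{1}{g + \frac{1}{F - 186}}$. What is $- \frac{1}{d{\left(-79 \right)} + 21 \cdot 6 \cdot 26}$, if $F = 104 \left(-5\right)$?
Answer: $- \frac{55775}{182718194} \approx -0.00030525$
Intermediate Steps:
$F = -520$
$d{\left(g \right)} = \frac{1}{- \frac{1}{706} + g}$ ($d{\left(g \right)} = \frac{1}{g + \frac{1}{-520 - 186}} = \frac{1}{g + \frac{1}{-706}} = \frac{1}{g - \frac{1}{706}} = \frac{1}{- \frac{1}{706} + g}$)
$- \frac{1}{d{\left(-79 \right)} + 21 \cdot 6 \cdot 26} = - \frac{1}{\frac{706}{-1 + 706 \left(-79\right)} + 21 \cdot 6 \cdot 26} = - \frac{1}{\frac{706}{-1 - 55774} + 126 \cdot 26} = - \frac{1}{\frac{706}{-55775} + 3276} = - \frac{1}{706 \left(- \frac{1}{55775}\right) + 3276} = - \frac{1}{- \frac{706}{55775} + 3276} = - \frac{1}{\frac{182718194}{55775}} = \left(-1\right) \frac{55775}{182718194} = - \frac{55775}{182718194}$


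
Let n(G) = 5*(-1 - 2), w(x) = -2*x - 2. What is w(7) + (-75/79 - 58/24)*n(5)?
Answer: 10899/316 ≈ 34.490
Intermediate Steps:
w(x) = -2 - 2*x
n(G) = -15 (n(G) = 5*(-3) = -15)
w(7) + (-75/79 - 58/24)*n(5) = (-2 - 2*7) + (-75/79 - 58/24)*(-15) = (-2 - 14) + (-75*1/79 - 58*1/24)*(-15) = -16 + (-75/79 - 29/12)*(-15) = -16 - 3191/948*(-15) = -16 + 15955/316 = 10899/316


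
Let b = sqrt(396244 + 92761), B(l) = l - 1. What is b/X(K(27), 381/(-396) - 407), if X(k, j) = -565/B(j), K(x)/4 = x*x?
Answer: 53983*sqrt(489005)/74580 ≈ 506.16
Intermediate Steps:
B(l) = -1 + l
K(x) = 4*x**2 (K(x) = 4*(x*x) = 4*x**2)
X(k, j) = -565/(-1 + j)
b = sqrt(489005) ≈ 699.29
b/X(K(27), 381/(-396) - 407) = sqrt(489005)/((-565/(-1 + (381/(-396) - 407)))) = sqrt(489005)/((-565/(-1 + (381*(-1/396) - 407)))) = sqrt(489005)/((-565/(-1 + (-127/132 - 407)))) = sqrt(489005)/((-565/(-1 - 53851/132))) = sqrt(489005)/((-565/(-53983/132))) = sqrt(489005)/((-565*(-132/53983))) = sqrt(489005)/(74580/53983) = sqrt(489005)*(53983/74580) = 53983*sqrt(489005)/74580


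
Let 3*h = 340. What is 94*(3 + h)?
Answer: 32806/3 ≈ 10935.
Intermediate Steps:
h = 340/3 (h = (⅓)*340 = 340/3 ≈ 113.33)
94*(3 + h) = 94*(3 + 340/3) = 94*(349/3) = 32806/3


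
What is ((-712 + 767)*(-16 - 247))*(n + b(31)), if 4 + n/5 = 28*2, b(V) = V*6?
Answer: -6451390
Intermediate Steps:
b(V) = 6*V
n = 260 (n = -20 + 5*(28*2) = -20 + 5*56 = -20 + 280 = 260)
((-712 + 767)*(-16 - 247))*(n + b(31)) = ((-712 + 767)*(-16 - 247))*(260 + 6*31) = (55*(-263))*(260 + 186) = -14465*446 = -6451390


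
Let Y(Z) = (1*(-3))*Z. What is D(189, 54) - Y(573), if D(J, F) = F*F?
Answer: 4635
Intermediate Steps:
D(J, F) = F**2
Y(Z) = -3*Z
D(189, 54) - Y(573) = 54**2 - (-3)*573 = 2916 - 1*(-1719) = 2916 + 1719 = 4635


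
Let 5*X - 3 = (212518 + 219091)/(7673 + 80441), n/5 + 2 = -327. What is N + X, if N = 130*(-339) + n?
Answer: -20139961599/440570 ≈ -45713.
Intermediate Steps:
n = -1645 (n = -10 + 5*(-327) = -10 - 1635 = -1645)
X = 695951/440570 (X = ⅗ + ((212518 + 219091)/(7673 + 80441))/5 = ⅗ + (431609/88114)/5 = ⅗ + (431609*(1/88114))/5 = ⅗ + (⅕)*(431609/88114) = ⅗ + 431609/440570 = 695951/440570 ≈ 1.5797)
N = -45715 (N = 130*(-339) - 1645 = -44070 - 1645 = -45715)
N + X = -45715 + 695951/440570 = -20139961599/440570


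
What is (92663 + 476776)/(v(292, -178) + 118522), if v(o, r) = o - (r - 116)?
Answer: 569439/119108 ≈ 4.7809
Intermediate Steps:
v(o, r) = 116 + o - r (v(o, r) = o - (-116 + r) = o + (116 - r) = 116 + o - r)
(92663 + 476776)/(v(292, -178) + 118522) = (92663 + 476776)/((116 + 292 - 1*(-178)) + 118522) = 569439/((116 + 292 + 178) + 118522) = 569439/(586 + 118522) = 569439/119108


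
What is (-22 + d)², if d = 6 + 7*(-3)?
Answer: 1369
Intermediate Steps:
d = -15 (d = 6 - 21 = -15)
(-22 + d)² = (-22 - 15)² = (-37)² = 1369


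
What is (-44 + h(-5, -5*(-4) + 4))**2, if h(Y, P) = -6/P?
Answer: 31329/16 ≈ 1958.1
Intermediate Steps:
(-44 + h(-5, -5*(-4) + 4))**2 = (-44 - 6/(-5*(-4) + 4))**2 = (-44 - 6/(20 + 4))**2 = (-44 - 6/24)**2 = (-44 - 6*1/24)**2 = (-44 - 1/4)**2 = (-177/4)**2 = 31329/16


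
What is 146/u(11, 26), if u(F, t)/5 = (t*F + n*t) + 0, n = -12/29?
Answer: 2117/19955 ≈ 0.10609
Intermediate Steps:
n = -12/29 (n = -12*1/29 = -12/29 ≈ -0.41379)
u(F, t) = -60*t/29 + 5*F*t (u(F, t) = 5*((t*F - 12*t/29) + 0) = 5*((F*t - 12*t/29) + 0) = 5*((-12*t/29 + F*t) + 0) = 5*(-12*t/29 + F*t) = -60*t/29 + 5*F*t)
146/u(11, 26) = 146/(((5/29)*26*(-12 + 29*11))) = 146/(((5/29)*26*(-12 + 319))) = 146/(((5/29)*26*307)) = 146/(39910/29) = 146*(29/39910) = 2117/19955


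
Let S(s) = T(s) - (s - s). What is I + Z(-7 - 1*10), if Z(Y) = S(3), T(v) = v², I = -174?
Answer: -165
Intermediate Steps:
S(s) = s² (S(s) = s² - (s - s) = s² - 1*0 = s² + 0 = s²)
Z(Y) = 9 (Z(Y) = 3² = 9)
I + Z(-7 - 1*10) = -174 + 9 = -165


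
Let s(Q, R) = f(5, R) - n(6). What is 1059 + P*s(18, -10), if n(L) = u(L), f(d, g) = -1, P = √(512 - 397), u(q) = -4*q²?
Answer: 1059 + 143*√115 ≈ 2592.5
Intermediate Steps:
P = √115 ≈ 10.724
n(L) = -4*L²
s(Q, R) = 143 (s(Q, R) = -1 - (-4)*6² = -1 - (-4)*36 = -1 - 1*(-144) = -1 + 144 = 143)
1059 + P*s(18, -10) = 1059 + √115*143 = 1059 + 143*√115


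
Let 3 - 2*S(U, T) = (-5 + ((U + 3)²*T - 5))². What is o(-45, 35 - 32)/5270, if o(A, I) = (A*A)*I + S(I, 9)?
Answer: -86443/10540 ≈ -8.2014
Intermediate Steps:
S(U, T) = 3/2 - (-10 + T*(3 + U)²)²/2 (S(U, T) = 3/2 - (-5 + ((U + 3)²*T - 5))²/2 = 3/2 - (-5 + ((3 + U)²*T - 5))²/2 = 3/2 - (-5 + (T*(3 + U)² - 5))²/2 = 3/2 - (-5 + (-5 + T*(3 + U)²))²/2 = 3/2 - (-10 + T*(3 + U)²)²/2)
o(A, I) = 3/2 - (-10 + 9*(3 + I)²)²/2 + I*A² (o(A, I) = (A*A)*I + (3/2 - (-10 + 9*(3 + I)²)²/2) = A²*I + (3/2 - (-10 + 9*(3 + I)²)²/2) = I*A² + (3/2 - (-10 + 9*(3 + I)²)²/2) = 3/2 - (-10 + 9*(3 + I)²)²/2 + I*A²)
o(-45, 35 - 32)/5270 = (3/2 - (-10 + 9*(3 + (35 - 32))²)²/2 + (35 - 32)*(-45)²)/5270 = (3/2 - (-10 + 9*(3 + 3)²)²/2 + 3*2025)*(1/5270) = (3/2 - (-10 + 9*6²)²/2 + 6075)*(1/5270) = (3/2 - (-10 + 9*36)²/2 + 6075)*(1/5270) = (3/2 - (-10 + 324)²/2 + 6075)*(1/5270) = (3/2 - ½*314² + 6075)*(1/5270) = (3/2 - ½*98596 + 6075)*(1/5270) = (3/2 - 49298 + 6075)*(1/5270) = -86443/2*1/5270 = -86443/10540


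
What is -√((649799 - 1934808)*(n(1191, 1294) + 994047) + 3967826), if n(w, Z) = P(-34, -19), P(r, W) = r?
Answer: -I*√1277311683291 ≈ -1.1302e+6*I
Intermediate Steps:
n(w, Z) = -34
-√((649799 - 1934808)*(n(1191, 1294) + 994047) + 3967826) = -√((649799 - 1934808)*(-34 + 994047) + 3967826) = -√(-1285009*994013 + 3967826) = -√(-1277315651117 + 3967826) = -√(-1277311683291) = -I*√1277311683291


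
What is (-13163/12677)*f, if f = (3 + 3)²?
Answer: -473868/12677 ≈ -37.380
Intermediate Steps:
f = 36 (f = 6² = 36)
(-13163/12677)*f = -13163/12677*36 = -473868/12677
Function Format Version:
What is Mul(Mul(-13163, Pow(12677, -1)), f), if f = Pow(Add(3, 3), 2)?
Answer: Rational(-473868, 12677) ≈ -37.380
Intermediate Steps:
f = 36 (f = Pow(6, 2) = 36)
Mul(Mul(-13163, Pow(12677, -1)), f) = Mul(Mul(-13163, Pow(12677, -1)), 36) = Mul(Mul(-13163, Rational(1, 12677)), 36) = Mul(Rational(-13163, 12677), 36) = Rational(-473868, 12677)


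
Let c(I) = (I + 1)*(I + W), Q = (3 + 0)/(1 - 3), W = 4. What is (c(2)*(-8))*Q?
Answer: 216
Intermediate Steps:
Q = -3/2 (Q = 3/(-2) = 3*(-½) = -3/2 ≈ -1.5000)
c(I) = (1 + I)*(4 + I) (c(I) = (I + 1)*(I + 4) = (1 + I)*(4 + I))
(c(2)*(-8))*Q = ((4 + 2² + 5*2)*(-8))*(-3/2) = ((4 + 4 + 10)*(-8))*(-3/2) = (18*(-8))*(-3/2) = -144*(-3/2) = 216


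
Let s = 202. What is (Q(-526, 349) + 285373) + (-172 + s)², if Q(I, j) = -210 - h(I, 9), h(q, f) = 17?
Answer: 286046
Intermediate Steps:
Q(I, j) = -227 (Q(I, j) = -210 - 1*17 = -210 - 17 = -227)
(Q(-526, 349) + 285373) + (-172 + s)² = (-227 + 285373) + (-172 + 202)² = 285146 + 30² = 285146 + 900 = 286046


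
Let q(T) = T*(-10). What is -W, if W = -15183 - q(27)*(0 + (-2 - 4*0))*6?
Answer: 18423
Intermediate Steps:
q(T) = -10*T
W = -18423 (W = -15183 - (-10*27)*(0 + (-2 - 4*0))*6 = -15183 - (-270)*(0 + (-2 + 0))*6 = -15183 - (-270)*(0 - 2)*6 = -15183 - (-270)*(-2*6) = -15183 - (-270)*(-12) = -15183 - 1*3240 = -15183 - 3240 = -18423)
-W = -1*(-18423) = 18423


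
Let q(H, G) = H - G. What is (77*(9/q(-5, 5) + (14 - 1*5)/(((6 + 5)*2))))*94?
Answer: -17766/5 ≈ -3553.2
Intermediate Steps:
(77*(9/q(-5, 5) + (14 - 1*5)/(((6 + 5)*2))))*94 = (77*(9/(-5 - 1*5) + (14 - 1*5)/(((6 + 5)*2))))*94 = (77*(9/(-5 - 5) + (14 - 5)/((11*2))))*94 = (77*(9/(-10) + 9/22))*94 = (77*(9*(-⅒) + 9*(1/22)))*94 = (77*(-9/10 + 9/22))*94 = (77*(-27/55))*94 = -189/5*94 = -17766/5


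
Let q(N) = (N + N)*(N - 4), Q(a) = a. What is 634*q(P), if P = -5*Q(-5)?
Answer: 665700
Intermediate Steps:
P = 25 (P = -5*(-5) = 25)
q(N) = 2*N*(-4 + N) (q(N) = (2*N)*(-4 + N) = 2*N*(-4 + N))
634*q(P) = 634*(2*25*(-4 + 25)) = 634*(2*25*21) = 634*1050 = 665700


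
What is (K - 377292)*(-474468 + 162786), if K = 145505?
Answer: 72243835734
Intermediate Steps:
(K - 377292)*(-474468 + 162786) = (145505 - 377292)*(-474468 + 162786) = -231787*(-311682) = 72243835734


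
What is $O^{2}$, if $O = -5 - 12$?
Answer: $289$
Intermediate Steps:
$O = -17$ ($O = -5 - 12 = -17$)
$O^{2} = \left(-17\right)^{2} = 289$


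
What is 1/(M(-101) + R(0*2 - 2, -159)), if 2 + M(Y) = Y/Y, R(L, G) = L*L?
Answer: ⅓ ≈ 0.33333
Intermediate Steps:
R(L, G) = L²
M(Y) = -1 (M(Y) = -2 + Y/Y = -2 + 1 = -1)
1/(M(-101) + R(0*2 - 2, -159)) = 1/(-1 + (0*2 - 2)²) = 1/(-1 + (0 - 2)²) = 1/(-1 + (-2)²) = 1/(-1 + 4) = 1/3 = ⅓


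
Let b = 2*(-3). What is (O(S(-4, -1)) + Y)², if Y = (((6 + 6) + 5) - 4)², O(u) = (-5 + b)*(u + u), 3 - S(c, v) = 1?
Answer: 15625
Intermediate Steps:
b = -6
S(c, v) = 2 (S(c, v) = 3 - 1*1 = 3 - 1 = 2)
O(u) = -22*u (O(u) = (-5 - 6)*(u + u) = -22*u)
Y = 169 (Y = ((12 + 5) - 4)² = (17 - 4)² = 13² = 169)
(O(S(-4, -1)) + Y)² = (-22*2 + 169)² = (-44 + 169)² = 125² = 15625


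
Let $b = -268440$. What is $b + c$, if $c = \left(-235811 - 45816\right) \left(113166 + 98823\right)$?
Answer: $-59702094543$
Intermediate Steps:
$c = -59701826103$ ($c = \left(-281627\right) 211989 = -59701826103$)
$b + c = -268440 - 59701826103 = -59702094543$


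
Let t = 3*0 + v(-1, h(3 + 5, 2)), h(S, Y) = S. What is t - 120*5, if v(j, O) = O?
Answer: -592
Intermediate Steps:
t = 8 (t = 3*0 + (3 + 5) = 0 + 8 = 8)
t - 120*5 = 8 - 120*5 = 8 - 600 = -592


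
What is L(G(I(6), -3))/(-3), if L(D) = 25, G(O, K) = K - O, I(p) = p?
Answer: -25/3 ≈ -8.3333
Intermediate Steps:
L(G(I(6), -3))/(-3) = 25/(-3) = -⅓*25 = -25/3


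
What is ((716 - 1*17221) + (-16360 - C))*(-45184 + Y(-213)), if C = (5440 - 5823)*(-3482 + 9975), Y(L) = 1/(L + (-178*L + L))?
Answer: -2078324550827807/18744 ≈ -1.1088e+11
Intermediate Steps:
Y(L) = -1/(176*L) (Y(L) = 1/(L - 177*L) = 1/(-176*L) = -1/(176*L))
C = -2486819 (C = -383*6493 = -2486819)
((716 - 1*17221) + (-16360 - C))*(-45184 + Y(-213)) = ((716 - 1*17221) + (-16360 - 1*(-2486819)))*(-45184 - 1/176/(-213)) = ((716 - 17221) + (-16360 + 2486819))*(-45184 - 1/176*(-1/213)) = (-16505 + 2470459)*(-45184 + 1/37488) = 2453954*(-1693857791/37488) = -2078324550827807/18744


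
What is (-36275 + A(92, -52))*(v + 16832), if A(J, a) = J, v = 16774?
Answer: -1215965898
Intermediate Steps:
(-36275 + A(92, -52))*(v + 16832) = (-36275 + 92)*(16774 + 16832) = -36183*33606 = -1215965898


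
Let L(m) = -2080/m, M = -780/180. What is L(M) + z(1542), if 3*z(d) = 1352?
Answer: 2792/3 ≈ 930.67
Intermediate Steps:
z(d) = 1352/3 (z(d) = (1/3)*1352 = 1352/3)
M = -13/3 (M = -780*1/180 = -13/3 ≈ -4.3333)
L(M) + z(1542) = -2080/(-13/3) + 1352/3 = -2080*(-3/13) + 1352/3 = 480 + 1352/3 = 2792/3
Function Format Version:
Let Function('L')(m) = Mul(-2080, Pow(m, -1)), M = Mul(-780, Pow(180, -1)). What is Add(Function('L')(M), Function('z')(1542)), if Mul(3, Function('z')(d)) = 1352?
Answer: Rational(2792, 3) ≈ 930.67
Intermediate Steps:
Function('z')(d) = Rational(1352, 3) (Function('z')(d) = Mul(Rational(1, 3), 1352) = Rational(1352, 3))
M = Rational(-13, 3) (M = Mul(-780, Rational(1, 180)) = Rational(-13, 3) ≈ -4.3333)
Add(Function('L')(M), Function('z')(1542)) = Add(Mul(-2080, Pow(Rational(-13, 3), -1)), Rational(1352, 3)) = Add(Mul(-2080, Rational(-3, 13)), Rational(1352, 3)) = Add(480, Rational(1352, 3)) = Rational(2792, 3)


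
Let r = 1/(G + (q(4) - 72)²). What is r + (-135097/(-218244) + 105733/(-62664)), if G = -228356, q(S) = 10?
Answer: -34167768825139/31983703594752 ≈ -1.0683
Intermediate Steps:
r = -1/224512 (r = 1/(-228356 + (10 - 72)²) = 1/(-228356 + (-62)²) = 1/(-228356 + 3844) = 1/(-224512) = -1/224512 ≈ -4.4541e-6)
r + (-135097/(-218244) + 105733/(-62664)) = -1/224512 + (-135097/(-218244) + 105733/(-62664)) = -1/224512 + (-135097*(-1/218244) + 105733*(-1/62664)) = -1/224512 + (135097/218244 - 105733/62664) = -1/224512 - 1217489537/1139670168 = -34167768825139/31983703594752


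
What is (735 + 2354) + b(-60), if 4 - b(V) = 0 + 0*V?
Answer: 3093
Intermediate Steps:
b(V) = 4 (b(V) = 4 - (0 + 0*V) = 4 - (0 + 0) = 4 - 1*0 = 4 + 0 = 4)
(735 + 2354) + b(-60) = (735 + 2354) + 4 = 3089 + 4 = 3093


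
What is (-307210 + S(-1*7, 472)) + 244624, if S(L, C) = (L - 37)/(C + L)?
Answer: -29102534/465 ≈ -62586.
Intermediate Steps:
S(L, C) = (-37 + L)/(C + L)
(-307210 + S(-1*7, 472)) + 244624 = (-307210 + (-37 - 1*7)/(472 - 1*7)) + 244624 = (-307210 + (-37 - 7)/(472 - 7)) + 244624 = (-307210 - 44/465) + 244624 = -142852694/465 + 244624 = -29102534/465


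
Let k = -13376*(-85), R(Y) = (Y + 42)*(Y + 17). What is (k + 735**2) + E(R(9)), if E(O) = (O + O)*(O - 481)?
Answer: 3918125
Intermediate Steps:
R(Y) = (17 + Y)*(42 + Y) (R(Y) = (42 + Y)*(17 + Y) = (17 + Y)*(42 + Y))
E(O) = 2*O*(-481 + O) (E(O) = (2*O)*(-481 + O) = 2*O*(-481 + O))
k = 1136960
(k + 735**2) + E(R(9)) = (1136960 + 735**2) + 2*(714 + 9**2 + 59*9)*(-481 + (714 + 9**2 + 59*9)) = (1136960 + 540225) + 2*(714 + 81 + 531)*(-481 + (714 + 81 + 531)) = 1677185 + 2*1326*(-481 + 1326) = 1677185 + 2*1326*845 = 1677185 + 2240940 = 3918125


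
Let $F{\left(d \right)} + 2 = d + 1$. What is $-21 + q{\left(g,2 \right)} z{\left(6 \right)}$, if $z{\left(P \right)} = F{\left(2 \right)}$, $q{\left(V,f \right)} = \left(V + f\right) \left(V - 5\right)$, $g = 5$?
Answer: $-21$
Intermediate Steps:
$F{\left(d \right)} = -1 + d$ ($F{\left(d \right)} = -2 + \left(d + 1\right) = -2 + \left(1 + d\right) = -1 + d$)
$q{\left(V,f \right)} = \left(-5 + V\right) \left(V + f\right)$ ($q{\left(V,f \right)} = \left(V + f\right) \left(-5 + V\right) = \left(-5 + V\right) \left(V + f\right)$)
$z{\left(P \right)} = 1$ ($z{\left(P \right)} = -1 + 2 = 1$)
$-21 + q{\left(g,2 \right)} z{\left(6 \right)} = -21 + \left(5^{2} - 25 - 10 + 5 \cdot 2\right) 1 = -21 + \left(25 - 25 - 10 + 10\right) 1 = -21 + 0 \cdot 1 = -21 + 0 = -21$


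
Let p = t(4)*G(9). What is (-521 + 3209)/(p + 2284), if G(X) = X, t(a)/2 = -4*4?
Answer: 672/499 ≈ 1.3467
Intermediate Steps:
t(a) = -32 (t(a) = 2*(-4*4) = 2*(-16) = -32)
p = -288 (p = -32*9 = -288)
(-521 + 3209)/(p + 2284) = (-521 + 3209)/(-288 + 2284) = 2688/1996 = 2688*(1/1996) = 672/499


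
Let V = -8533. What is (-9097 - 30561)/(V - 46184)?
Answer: 39658/54717 ≈ 0.72478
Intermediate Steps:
(-9097 - 30561)/(V - 46184) = (-9097 - 30561)/(-8533 - 46184) = -39658/(-54717) = -39658*(-1/54717) = 39658/54717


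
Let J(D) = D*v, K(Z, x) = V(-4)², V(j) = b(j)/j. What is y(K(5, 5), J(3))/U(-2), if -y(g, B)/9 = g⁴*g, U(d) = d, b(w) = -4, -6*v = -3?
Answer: 9/2 ≈ 4.5000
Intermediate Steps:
v = ½ (v = -⅙*(-3) = ½ ≈ 0.50000)
V(j) = -4/j
K(Z, x) = 1 (K(Z, x) = (-4/(-4))² = (-4*(-¼))² = 1² = 1)
J(D) = D/2 (J(D) = D*(½) = D/2)
y(g, B) = -9*g⁵ (y(g, B) = -9*g⁴*g = -9*g⁵)
y(K(5, 5), J(3))/U(-2) = -9*1⁵/(-2) = -9*1*(-½) = -9*(-½) = 9/2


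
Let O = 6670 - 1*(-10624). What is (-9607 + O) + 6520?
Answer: 14207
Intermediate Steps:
O = 17294 (O = 6670 + 10624 = 17294)
(-9607 + O) + 6520 = (-9607 + 17294) + 6520 = 7687 + 6520 = 14207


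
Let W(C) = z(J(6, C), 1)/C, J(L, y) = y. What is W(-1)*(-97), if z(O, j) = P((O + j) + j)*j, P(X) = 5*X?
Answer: 485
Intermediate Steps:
z(O, j) = j*(5*O + 10*j) (z(O, j) = (5*((O + j) + j))*j = (5*(O + 2*j))*j = (5*O + 10*j)*j = j*(5*O + 10*j))
W(C) = (10 + 5*C)/C (W(C) = (5*1*(C + 2*1))/C = (5*1*(C + 2))/C = (5*1*(2 + C))/C = (10 + 5*C)/C)
W(-1)*(-97) = (5 + 10/(-1))*(-97) = (5 + 10*(-1))*(-97) = (5 - 10)*(-97) = -5*(-97) = 485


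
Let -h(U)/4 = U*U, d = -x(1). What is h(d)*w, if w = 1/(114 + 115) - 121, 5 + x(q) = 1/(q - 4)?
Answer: 9457664/687 ≈ 13767.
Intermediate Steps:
x(q) = -5 + 1/(-4 + q) (x(q) = -5 + 1/(q - 4) = -5 + 1/(-4 + q))
d = 16/3 (d = -(21 - 5*1)/(-4 + 1) = -(21 - 5)/(-3) = -(-1)*16/3 = -1*(-16/3) = 16/3 ≈ 5.3333)
h(U) = -4*U² (h(U) = -4*U*U = -4*U²)
w = -27708/229 (w = 1/229 - 121 = -27708/229 ≈ -121.00)
h(d)*w = -4*(16/3)²*(-27708/229) = -4*256/9*(-27708/229) = -1024/9*(-27708/229) = 9457664/687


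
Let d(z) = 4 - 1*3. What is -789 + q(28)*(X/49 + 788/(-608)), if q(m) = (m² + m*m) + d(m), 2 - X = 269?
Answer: -84698325/7448 ≈ -11372.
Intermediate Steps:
d(z) = 1 (d(z) = 4 - 3 = 1)
X = -267 (X = 2 - 1*269 = 2 - 269 = -267)
q(m) = 1 + 2*m² (q(m) = (m² + m*m) + 1 = (m² + m²) + 1 = 2*m² + 1 = 1 + 2*m²)
-789 + q(28)*(X/49 + 788/(-608)) = -789 + (1 + 2*28²)*(-267/49 + 788/(-608)) = -789 + (1 + 2*784)*(-267*1/49 + 788*(-1/608)) = -789 + (1 + 1568)*(-267/49 - 197/152) = -789 + 1569*(-50237/7448) = -789 - 78821853/7448 = -84698325/7448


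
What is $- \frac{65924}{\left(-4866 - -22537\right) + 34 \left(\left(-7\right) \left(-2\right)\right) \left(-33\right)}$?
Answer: $- \frac{65924}{1963} \approx -33.583$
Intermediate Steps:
$- \frac{65924}{\left(-4866 - -22537\right) + 34 \left(\left(-7\right) \left(-2\right)\right) \left(-33\right)} = - \frac{65924}{\left(-4866 + 22537\right) + 34 \cdot 14 \left(-33\right)} = - \frac{65924}{17671 + 476 \left(-33\right)} = - \frac{65924}{17671 - 15708} = - \frac{65924}{1963}$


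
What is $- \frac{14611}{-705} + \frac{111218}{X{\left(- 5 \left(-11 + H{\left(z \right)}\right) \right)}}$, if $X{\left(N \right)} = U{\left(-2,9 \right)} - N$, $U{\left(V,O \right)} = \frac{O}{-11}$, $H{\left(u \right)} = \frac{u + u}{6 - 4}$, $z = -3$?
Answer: $- \frac{851113621}{549195} \approx -1549.7$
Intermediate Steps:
$H{\left(u \right)} = u$ ($H{\left(u \right)} = \frac{2 u}{2} = 2 u \frac{1}{2} = u$)
$U{\left(V,O \right)} = - \frac{O}{11}$ ($U{\left(V,O \right)} = O \left(- \frac{1}{11}\right) = - \frac{O}{11}$)
$X{\left(N \right)} = - \frac{9}{11} - N$ ($X{\left(N \right)} = \left(- \frac{1}{11}\right) 9 - N = - \frac{9}{11} - N$)
$- \frac{14611}{-705} + \frac{111218}{X{\left(- 5 \left(-11 + H{\left(z \right)}\right) \right)}} = - \frac{14611}{-705} + \frac{111218}{- \frac{9}{11} - - 5 \left(-11 - 3\right)} = \left(-14611\right) \left(- \frac{1}{705}\right) + \frac{111218}{- \frac{9}{11} - \left(-5\right) \left(-14\right)} = \frac{14611}{705} + \frac{111218}{- \frac{9}{11} - 70} = \frac{14611}{705} + \frac{111218}{- \frac{779}{11}} = \frac{14611}{705} + 111218 \left(- \frac{11}{779}\right) = \frac{14611}{705} - \frac{1223398}{779} = - \frac{851113621}{549195}$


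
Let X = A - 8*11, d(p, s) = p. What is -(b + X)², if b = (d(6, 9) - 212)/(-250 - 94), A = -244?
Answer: -3249114001/29584 ≈ -1.0983e+5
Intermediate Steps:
X = -332 (X = -244 - 8*11 = -244 - 88 = -332)
b = 103/172 (b = (6 - 212)/(-250 - 94) = -206/(-344) = -206*(-1/344) = 103/172 ≈ 0.59884)
-(b + X)² = -(103/172 - 332)² = -(-57001/172)² = -1*3249114001/29584 = -3249114001/29584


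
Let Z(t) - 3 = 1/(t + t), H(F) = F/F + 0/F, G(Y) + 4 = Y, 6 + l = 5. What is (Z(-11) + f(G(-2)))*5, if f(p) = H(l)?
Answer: 435/22 ≈ 19.773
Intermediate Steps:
l = -1 (l = -6 + 5 = -1)
G(Y) = -4 + Y
H(F) = 1 (H(F) = 1 + 0 = 1)
Z(t) = 3 + 1/(2*t) (Z(t) = 3 + 1/(t + t) = 3 + 1/(2*t))
f(p) = 1
(Z(-11) + f(G(-2)))*5 = ((3 + (1/2)/(-11)) + 1)*5 = ((3 + (1/2)*(-1/11)) + 1)*5 = ((3 - 1/22) + 1)*5 = (65/22 + 1)*5 = (87/22)*5 = 435/22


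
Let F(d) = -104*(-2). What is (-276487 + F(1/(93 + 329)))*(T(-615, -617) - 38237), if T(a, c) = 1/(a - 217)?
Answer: 8789314938615/832 ≈ 1.0564e+10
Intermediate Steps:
T(a, c) = 1/(-217 + a)
F(d) = 208
(-276487 + F(1/(93 + 329)))*(T(-615, -617) - 38237) = (-276487 + 208)*(1/(-217 - 615) - 38237) = -276279*(1/(-832) - 38237) = -276279*(-1/832 - 38237) = -276279*(-31813185/832) = 8789314938615/832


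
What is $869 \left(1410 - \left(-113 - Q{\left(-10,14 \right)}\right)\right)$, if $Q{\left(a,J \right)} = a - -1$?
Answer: $1315666$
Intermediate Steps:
$Q{\left(a,J \right)} = 1 + a$ ($Q{\left(a,J \right)} = a + 1 = 1 + a$)
$869 \left(1410 - \left(-113 - Q{\left(-10,14 \right)}\right)\right) = 869 \left(1410 + \left(\left(\left(\left(8 \cdot 1 - 3\right) + \left(1 - 10\right)\right) - 115\right) - \left(\left(-171 - 177\right) + 125\right)\right)\right) = 869 \left(1410 + \left(\left(\left(\left(8 - 3\right) - 9\right) - 115\right) - \left(-348 + 125\right)\right)\right) = 869 \left(1410 + \left(\left(\left(5 - 9\right) - 115\right) - -223\right)\right) = 869 \left(1410 + \left(\left(-4 - 115\right) + 223\right)\right) = 869 \left(1410 + \left(-119 + 223\right)\right) = 869 \left(1410 + 104\right) = 869 \cdot 1514 = 1315666$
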